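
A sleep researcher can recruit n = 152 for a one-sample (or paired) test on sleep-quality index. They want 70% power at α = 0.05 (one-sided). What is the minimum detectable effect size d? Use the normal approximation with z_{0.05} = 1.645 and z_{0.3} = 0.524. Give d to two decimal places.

d_min ≈ 0.18

For a single sample (or paired design) of n = 152: d_min = (z_{α} + z_β)/√n.
z-sum = 1.645 + 0.524 = 2.169.
d_min = 2.169 / √152 = 2.169 / 12.329 = 0.176.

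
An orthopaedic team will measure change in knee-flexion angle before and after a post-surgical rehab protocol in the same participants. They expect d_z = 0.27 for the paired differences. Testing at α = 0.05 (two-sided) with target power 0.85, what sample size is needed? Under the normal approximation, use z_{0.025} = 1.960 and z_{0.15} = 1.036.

For a paired (one-sample on differences) test: n = ((z_{α/2} + z_β) / d)².
z_{α/2} + z_β = 1.960 + 1.036 = 2.996.
n = (2.996 / 0.27)² = 11.096² = 123.13.
Round up.

n = 124 pairs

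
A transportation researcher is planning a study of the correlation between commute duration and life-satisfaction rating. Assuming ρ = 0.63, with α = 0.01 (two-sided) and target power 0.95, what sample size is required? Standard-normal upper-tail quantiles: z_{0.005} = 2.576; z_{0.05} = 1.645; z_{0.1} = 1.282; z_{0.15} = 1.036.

n = 36

Fisher's z: C = ½·ln((1+r)/(1−r)) = ½·ln(4.4054) = 0.7414.
n = ((z_{α/2} + z_β)/C)² + 3.
(2.576 + 1.645) / 0.7414 = 4.221 / 0.7414 = 5.693.
n = 5.693² + 3 = 32.41 + 3 = 35.4.
Round up.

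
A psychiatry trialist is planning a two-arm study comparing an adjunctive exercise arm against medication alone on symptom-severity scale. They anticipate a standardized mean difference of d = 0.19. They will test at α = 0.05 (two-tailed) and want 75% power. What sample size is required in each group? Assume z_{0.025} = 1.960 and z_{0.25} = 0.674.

For two independent groups with equal n: n = 2·((z_{α/2} + z_β) / d)².
z_{α/2} + z_β = 1.960 + 0.674 = 2.634.
n = 2 × (2.634 / 0.19)² = 2 × 13.863² = 2 × 192.19 = 384.4.
Round up to the next whole participant.

n = 385 per group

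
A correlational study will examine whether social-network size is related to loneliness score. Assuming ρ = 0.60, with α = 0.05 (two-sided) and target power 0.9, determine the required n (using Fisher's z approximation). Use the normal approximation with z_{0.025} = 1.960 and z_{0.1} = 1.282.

Fisher's z: C = ½·ln((1+r)/(1−r)) = ½·ln(4.0000) = 0.6931.
n = ((z_{α/2} + z_β)/C)² + 3.
(1.960 + 1.282) / 0.6931 = 3.242 / 0.6931 = 4.678.
n = 4.678² + 3 = 21.88 + 3 = 24.9.
Round up.

n = 25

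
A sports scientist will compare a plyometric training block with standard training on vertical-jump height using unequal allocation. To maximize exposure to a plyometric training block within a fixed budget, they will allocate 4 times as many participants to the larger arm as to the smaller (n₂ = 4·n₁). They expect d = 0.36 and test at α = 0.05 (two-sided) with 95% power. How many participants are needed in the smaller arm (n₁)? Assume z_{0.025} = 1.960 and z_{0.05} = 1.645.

With allocation ratio k = n₂/n₁ = 4, Var(x̄₁−x̄₂) = σ²(1/n₁ + 1/(k·n₁)) = σ²·(k+1)/(k·n₁).
So n₁ = (1 + 1/k)·((z_{α/2} + z_β)/d)² = 1.250 × (3.605/0.36)².
n₁ = 1.250 × 100.28 = 125.3.
Round up: n₁ = 126, giving n₂ = 4 × 126 = 504.

n₁ = 126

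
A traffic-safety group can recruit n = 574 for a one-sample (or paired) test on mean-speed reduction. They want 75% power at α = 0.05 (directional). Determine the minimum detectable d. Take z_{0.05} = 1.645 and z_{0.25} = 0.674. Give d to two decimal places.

d_min ≈ 0.10

For a single sample (or paired design) of n = 574: d_min = (z_{α} + z_β)/√n.
z-sum = 1.645 + 0.674 = 2.319.
d_min = 2.319 / √574 = 2.319 / 23.958 = 0.097.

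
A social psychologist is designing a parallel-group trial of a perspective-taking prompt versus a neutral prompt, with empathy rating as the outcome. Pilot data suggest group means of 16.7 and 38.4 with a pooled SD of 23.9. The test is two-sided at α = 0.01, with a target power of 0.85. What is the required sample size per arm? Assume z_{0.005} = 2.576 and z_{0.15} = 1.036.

Cohen's d = |M₁ − M₂| / SD_pooled = |16.7 − 38.4| / 23.9 = 21.7 / 23.9 = 0.908.
For two independent groups with equal n: n = 2·((z_{α/2} + z_β) / d)².
z_{α/2} + z_β = 2.576 + 1.036 = 3.612.
n = 2 × (3.612 / 0.908)² = 2 × 3.978² = 2 × 15.82 = 31.6.
Round up to the next whole participant.

n = 32 per group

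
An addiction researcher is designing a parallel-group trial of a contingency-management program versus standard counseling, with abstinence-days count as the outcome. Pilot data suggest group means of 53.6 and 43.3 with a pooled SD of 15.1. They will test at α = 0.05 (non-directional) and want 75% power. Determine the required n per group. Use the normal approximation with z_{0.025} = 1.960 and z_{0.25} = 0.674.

n = 30 per group

Cohen's d = |M₁ − M₂| / SD_pooled = |53.6 − 43.3| / 15.1 = 10.3 / 15.1 = 0.682.
For two independent groups with equal n: n = 2·((z_{α/2} + z_β) / d)².
z_{α/2} + z_β = 1.960 + 0.674 = 2.634.
n = 2 × (2.634 / 0.682)² = 2 × 3.862² = 2 × 14.92 = 29.8.
Round up to the next whole participant.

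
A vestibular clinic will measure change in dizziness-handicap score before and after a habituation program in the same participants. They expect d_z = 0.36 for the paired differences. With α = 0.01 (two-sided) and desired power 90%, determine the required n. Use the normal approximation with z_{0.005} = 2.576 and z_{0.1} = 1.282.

For a paired (one-sample on differences) test: n = ((z_{α/2} + z_β) / d)².
z_{α/2} + z_β = 2.576 + 1.282 = 3.858.
n = (3.858 / 0.36)² = 10.717² = 114.85.
Round up.

n = 115 pairs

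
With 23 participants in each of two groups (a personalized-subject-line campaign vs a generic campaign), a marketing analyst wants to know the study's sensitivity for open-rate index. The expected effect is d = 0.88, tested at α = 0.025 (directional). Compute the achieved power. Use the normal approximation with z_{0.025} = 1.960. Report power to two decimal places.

power ≈ 0.85

For two equal groups, power = Φ(d·√(n/2) − z_{α}).
d·√(n/2) = 0.88 × √(23/2) = 0.88 × 3.391 = 2.984.
z_β = 2.984 − 1.960 = 1.024.
Power = Φ(1.024) = 0.847.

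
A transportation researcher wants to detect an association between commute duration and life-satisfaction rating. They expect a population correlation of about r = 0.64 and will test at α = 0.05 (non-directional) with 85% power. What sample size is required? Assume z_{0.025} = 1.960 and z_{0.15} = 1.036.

Fisher's z: C = ½·ln((1+r)/(1−r)) = ½·ln(4.5556) = 0.7582.
n = ((z_{α/2} + z_β)/C)² + 3.
(1.960 + 1.036) / 0.7582 = 2.996 / 0.7582 = 3.951.
n = 3.951² + 3 = 15.61 + 3 = 18.6.
Round up.

n = 19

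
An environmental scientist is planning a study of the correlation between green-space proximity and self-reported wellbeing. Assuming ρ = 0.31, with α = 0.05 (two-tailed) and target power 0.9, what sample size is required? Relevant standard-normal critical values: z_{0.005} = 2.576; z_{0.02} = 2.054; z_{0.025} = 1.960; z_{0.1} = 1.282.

Fisher's z: C = ½·ln((1+r)/(1−r)) = ½·ln(1.8986) = 0.3205.
n = ((z_{α/2} + z_β)/C)² + 3.
(1.960 + 1.282) / 0.3205 = 3.242 / 0.3205 = 10.115.
n = 10.115² + 3 = 102.32 + 3 = 105.3.
Round up.

n = 106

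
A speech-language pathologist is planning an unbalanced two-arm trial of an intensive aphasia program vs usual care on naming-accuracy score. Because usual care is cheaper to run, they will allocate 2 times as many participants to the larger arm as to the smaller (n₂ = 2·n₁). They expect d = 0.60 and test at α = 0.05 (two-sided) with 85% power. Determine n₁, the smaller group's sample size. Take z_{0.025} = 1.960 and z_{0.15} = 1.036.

With allocation ratio k = n₂/n₁ = 2, Var(x̄₁−x̄₂) = σ²(1/n₁ + 1/(k·n₁)) = σ²·(k+1)/(k·n₁).
So n₁ = (1 + 1/k)·((z_{α/2} + z_β)/d)² = 1.500 × (2.996/0.60)².
n₁ = 1.500 × 24.93 = 37.4.
Round up: n₁ = 38, giving n₂ = 2 × 38 = 76.

n₁ = 38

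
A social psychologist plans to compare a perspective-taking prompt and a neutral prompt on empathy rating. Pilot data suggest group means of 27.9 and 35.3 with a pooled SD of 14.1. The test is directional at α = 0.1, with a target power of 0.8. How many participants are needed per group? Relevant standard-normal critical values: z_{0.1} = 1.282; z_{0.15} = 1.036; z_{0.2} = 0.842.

n = 33 per group

Cohen's d = |M₁ − M₂| / SD_pooled = |27.9 − 35.3| / 14.1 = 7.4 / 14.1 = 0.525.
For two independent groups with equal n: n = 2·((z_{α} + z_β) / d)².
z_{α} + z_β = 1.282 + 0.842 = 2.124.
n = 2 × (2.124 / 0.525)² = 2 × 4.046² = 2 × 16.37 = 32.7.
Round up to the next whole participant.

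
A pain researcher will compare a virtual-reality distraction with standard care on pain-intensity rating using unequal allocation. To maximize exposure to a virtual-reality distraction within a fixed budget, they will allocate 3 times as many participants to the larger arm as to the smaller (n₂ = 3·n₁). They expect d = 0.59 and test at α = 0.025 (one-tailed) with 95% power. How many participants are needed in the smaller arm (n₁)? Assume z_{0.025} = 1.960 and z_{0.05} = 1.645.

n₁ = 50

With allocation ratio k = n₂/n₁ = 3, Var(x̄₁−x̄₂) = σ²(1/n₁ + 1/(k·n₁)) = σ²·(k+1)/(k·n₁).
So n₁ = (1 + 1/k)·((z_{α} + z_β)/d)² = 1.333 × (3.605/0.59)².
n₁ = 1.333 × 37.33 = 49.8.
Round up: n₁ = 50, giving n₂ = 3 × 50 = 150.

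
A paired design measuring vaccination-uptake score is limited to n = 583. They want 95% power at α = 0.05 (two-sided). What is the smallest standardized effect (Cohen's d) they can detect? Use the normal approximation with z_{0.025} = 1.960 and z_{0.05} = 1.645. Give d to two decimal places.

d_min ≈ 0.15

For a single sample (or paired design) of n = 583: d_min = (z_{α/2} + z_β)/√n.
z-sum = 1.960 + 1.645 = 3.605.
d_min = 3.605 / √583 = 3.605 / 24.145 = 0.149.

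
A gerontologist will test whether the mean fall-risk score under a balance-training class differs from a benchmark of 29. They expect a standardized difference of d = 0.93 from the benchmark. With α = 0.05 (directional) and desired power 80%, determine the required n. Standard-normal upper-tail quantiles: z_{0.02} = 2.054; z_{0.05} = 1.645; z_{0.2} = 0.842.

n = 8

For a one-sample test: n = ((z_{α} + z_β) / d)².
z_{α} + z_β = 1.645 + 0.842 = 2.487.
n = (2.487 / 0.93)² = 2.674² = 7.15.
Round up.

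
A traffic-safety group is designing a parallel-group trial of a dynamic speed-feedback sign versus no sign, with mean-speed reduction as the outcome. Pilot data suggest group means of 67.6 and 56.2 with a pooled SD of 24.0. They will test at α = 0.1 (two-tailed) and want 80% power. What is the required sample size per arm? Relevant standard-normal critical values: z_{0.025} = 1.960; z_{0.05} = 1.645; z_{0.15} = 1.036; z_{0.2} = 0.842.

n = 55 per group

Cohen's d = |M₁ − M₂| / SD_pooled = |67.6 − 56.2| / 24.0 = 11.4 / 24.0 = 0.475.
For two independent groups with equal n: n = 2·((z_{α/2} + z_β) / d)².
z_{α/2} + z_β = 1.645 + 0.842 = 2.487.
n = 2 × (2.487 / 0.475)² = 2 × 5.236² = 2 × 27.41 = 54.8.
Round up to the next whole participant.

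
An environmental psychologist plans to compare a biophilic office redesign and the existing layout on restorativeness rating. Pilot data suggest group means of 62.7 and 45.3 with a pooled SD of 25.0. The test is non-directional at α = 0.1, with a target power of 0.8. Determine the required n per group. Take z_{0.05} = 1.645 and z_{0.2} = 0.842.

Cohen's d = |M₁ − M₂| / SD_pooled = |62.7 − 45.3| / 25.0 = 17.4 / 25.0 = 0.696.
For two independent groups with equal n: n = 2·((z_{α/2} + z_β) / d)².
z_{α/2} + z_β = 1.645 + 0.842 = 2.487.
n = 2 × (2.487 / 0.696)² = 2 × 3.573² = 2 × 12.77 = 25.5.
Round up to the next whole participant.

n = 26 per group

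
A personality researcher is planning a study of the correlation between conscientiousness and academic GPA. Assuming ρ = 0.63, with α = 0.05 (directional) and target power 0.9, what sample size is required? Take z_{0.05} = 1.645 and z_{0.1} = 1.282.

n = 19

Fisher's z: C = ½·ln((1+r)/(1−r)) = ½·ln(4.4054) = 0.7414.
n = ((z_{α} + z_β)/C)² + 3.
(1.645 + 1.282) / 0.7414 = 2.927 / 0.7414 = 3.948.
n = 3.948² + 3 = 15.59 + 3 = 18.6.
Round up.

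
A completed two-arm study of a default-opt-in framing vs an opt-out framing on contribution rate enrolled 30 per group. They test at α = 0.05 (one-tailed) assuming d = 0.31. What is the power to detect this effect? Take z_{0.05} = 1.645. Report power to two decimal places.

For two equal groups, power = Φ(d·√(n/2) − z_{α}).
d·√(n/2) = 0.31 × √(30/2) = 0.31 × 3.873 = 1.201.
z_β = 1.201 − 1.645 = -0.444.
Power = Φ(-0.444) = 0.328.

power ≈ 0.33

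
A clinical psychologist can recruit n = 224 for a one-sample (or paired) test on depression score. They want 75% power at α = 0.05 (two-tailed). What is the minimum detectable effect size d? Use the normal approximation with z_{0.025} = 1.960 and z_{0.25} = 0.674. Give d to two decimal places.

d_min ≈ 0.18

For a single sample (or paired design) of n = 224: d_min = (z_{α/2} + z_β)/√n.
z-sum = 1.960 + 0.674 = 2.634.
d_min = 2.634 / √224 = 2.634 / 14.967 = 0.176.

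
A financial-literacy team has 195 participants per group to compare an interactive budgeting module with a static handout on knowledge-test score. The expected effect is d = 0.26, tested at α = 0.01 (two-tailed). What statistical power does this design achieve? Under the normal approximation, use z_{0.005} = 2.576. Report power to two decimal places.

For two equal groups, power = Φ(d·√(n/2) − z_{α/2}).
d·√(n/2) = 0.26 × √(195/2) = 0.26 × 9.874 = 2.567.
z_β = 2.567 − 2.576 = -0.009.
Power = Φ(-0.009) = 0.497.

power ≈ 0.50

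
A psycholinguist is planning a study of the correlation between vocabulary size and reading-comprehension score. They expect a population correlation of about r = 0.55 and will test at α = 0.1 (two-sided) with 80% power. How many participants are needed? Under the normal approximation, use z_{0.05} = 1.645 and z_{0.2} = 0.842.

n = 20

Fisher's z: C = ½·ln((1+r)/(1−r)) = ½·ln(3.4444) = 0.6184.
n = ((z_{α/2} + z_β)/C)² + 3.
(1.645 + 0.842) / 0.6184 = 2.487 / 0.6184 = 4.022.
n = 4.022² + 3 = 16.17 + 3 = 19.2.
Round up.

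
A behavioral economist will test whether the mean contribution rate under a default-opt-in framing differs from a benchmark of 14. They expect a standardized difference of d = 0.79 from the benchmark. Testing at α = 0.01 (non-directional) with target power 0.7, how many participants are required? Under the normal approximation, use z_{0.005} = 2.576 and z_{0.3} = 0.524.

For a one-sample test: n = ((z_{α/2} + z_β) / d)².
z_{α/2} + z_β = 2.576 + 0.524 = 3.100.
n = (3.100 / 0.79)² = 3.924² = 15.40.
Round up.

n = 16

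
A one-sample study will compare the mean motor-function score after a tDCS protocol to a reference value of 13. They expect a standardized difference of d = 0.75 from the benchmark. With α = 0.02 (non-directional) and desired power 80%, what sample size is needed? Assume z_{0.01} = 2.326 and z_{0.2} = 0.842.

For a one-sample test: n = ((z_{α/2} + z_β) / d)².
z_{α/2} + z_β = 2.326 + 0.842 = 3.168.
n = (3.168 / 0.75)² = 4.224² = 17.84.
Round up.

n = 18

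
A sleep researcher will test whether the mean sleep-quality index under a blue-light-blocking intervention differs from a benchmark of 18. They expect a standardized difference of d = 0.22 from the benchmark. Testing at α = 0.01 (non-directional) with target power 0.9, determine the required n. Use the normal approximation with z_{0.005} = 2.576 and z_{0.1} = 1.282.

For a one-sample test: n = ((z_{α/2} + z_β) / d)².
z_{α/2} + z_β = 2.576 + 1.282 = 3.858.
n = (3.858 / 0.22)² = 17.536² = 307.52.
Round up.

n = 308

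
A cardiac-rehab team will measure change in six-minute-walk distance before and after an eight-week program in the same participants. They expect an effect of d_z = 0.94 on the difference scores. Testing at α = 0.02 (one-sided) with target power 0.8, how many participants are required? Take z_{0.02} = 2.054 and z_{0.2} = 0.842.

n = 10 pairs

For a paired (one-sample on differences) test: n = ((z_{α} + z_β) / d)².
z_{α} + z_β = 2.054 + 0.842 = 2.896.
n = (2.896 / 0.94)² = 3.081² = 9.49.
Round up.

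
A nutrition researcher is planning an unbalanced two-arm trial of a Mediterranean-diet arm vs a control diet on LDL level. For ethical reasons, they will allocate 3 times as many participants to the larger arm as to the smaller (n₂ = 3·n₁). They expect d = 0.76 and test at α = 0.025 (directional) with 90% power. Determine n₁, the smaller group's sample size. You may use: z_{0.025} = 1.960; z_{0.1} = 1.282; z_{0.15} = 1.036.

n₁ = 25

With allocation ratio k = n₂/n₁ = 3, Var(x̄₁−x̄₂) = σ²(1/n₁ + 1/(k·n₁)) = σ²·(k+1)/(k·n₁).
So n₁ = (1 + 1/k)·((z_{α} + z_β)/d)² = 1.333 × (3.242/0.76)².
n₁ = 1.333 × 18.20 = 24.3.
Round up: n₁ = 25, giving n₂ = 3 × 25 = 75.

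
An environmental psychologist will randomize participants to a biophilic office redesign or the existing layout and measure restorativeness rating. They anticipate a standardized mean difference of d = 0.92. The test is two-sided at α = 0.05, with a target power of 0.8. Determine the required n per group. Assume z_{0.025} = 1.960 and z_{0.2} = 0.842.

n = 19 per group

For two independent groups with equal n: n = 2·((z_{α/2} + z_β) / d)².
z_{α/2} + z_β = 1.960 + 0.842 = 2.802.
n = 2 × (2.802 / 0.92)² = 2 × 3.046² = 2 × 9.28 = 18.6.
Round up to the next whole participant.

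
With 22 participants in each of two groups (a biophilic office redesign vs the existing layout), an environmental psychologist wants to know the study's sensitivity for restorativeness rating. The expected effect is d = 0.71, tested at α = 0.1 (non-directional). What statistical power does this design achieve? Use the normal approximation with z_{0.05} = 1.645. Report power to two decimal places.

power ≈ 0.76

For two equal groups, power = Φ(d·√(n/2) − z_{α/2}).
d·√(n/2) = 0.71 × √(22/2) = 0.71 × 3.317 = 2.355.
z_β = 2.355 − 1.645 = 0.710.
Power = Φ(0.710) = 0.761.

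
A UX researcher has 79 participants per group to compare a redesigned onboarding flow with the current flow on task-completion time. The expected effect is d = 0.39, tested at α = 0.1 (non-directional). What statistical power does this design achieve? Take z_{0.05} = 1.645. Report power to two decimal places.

For two equal groups, power = Φ(d·√(n/2) − z_{α/2}).
d·√(n/2) = 0.39 × √(79/2) = 0.39 × 6.285 = 2.451.
z_β = 2.451 − 1.645 = 0.806.
Power = Φ(0.806) = 0.790.

power ≈ 0.79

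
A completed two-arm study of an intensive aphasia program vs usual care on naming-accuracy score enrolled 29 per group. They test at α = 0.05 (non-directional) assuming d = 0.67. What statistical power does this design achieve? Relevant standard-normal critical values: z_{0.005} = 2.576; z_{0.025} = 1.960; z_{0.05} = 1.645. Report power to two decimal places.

For two equal groups, power = Φ(d·√(n/2) − z_{α/2}).
d·√(n/2) = 0.67 × √(29/2) = 0.67 × 3.808 = 2.551.
z_β = 2.551 − 1.960 = 0.591.
Power = Φ(0.591) = 0.723.

power ≈ 0.72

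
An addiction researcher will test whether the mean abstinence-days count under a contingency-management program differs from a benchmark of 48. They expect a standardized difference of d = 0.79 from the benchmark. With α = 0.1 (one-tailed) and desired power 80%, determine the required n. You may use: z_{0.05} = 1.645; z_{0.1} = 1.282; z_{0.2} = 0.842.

For a one-sample test: n = ((z_{α} + z_β) / d)².
z_{α} + z_β = 1.282 + 0.842 = 2.124.
n = (2.124 / 0.79)² = 2.689² = 7.23.
Round up.

n = 8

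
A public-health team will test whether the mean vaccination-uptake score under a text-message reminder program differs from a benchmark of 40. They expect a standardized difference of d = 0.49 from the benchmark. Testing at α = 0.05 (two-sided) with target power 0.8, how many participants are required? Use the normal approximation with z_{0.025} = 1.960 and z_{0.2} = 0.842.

For a one-sample test: n = ((z_{α/2} + z_β) / d)².
z_{α/2} + z_β = 1.960 + 0.842 = 2.802.
n = (2.802 / 0.49)² = 5.718² = 32.70.
Round up.

n = 33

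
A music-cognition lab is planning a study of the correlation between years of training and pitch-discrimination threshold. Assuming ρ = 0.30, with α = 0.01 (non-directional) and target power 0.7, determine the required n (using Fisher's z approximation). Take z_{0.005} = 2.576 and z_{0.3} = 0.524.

n = 104

Fisher's z: C = ½·ln((1+r)/(1−r)) = ½·ln(1.8571) = 0.3095.
n = ((z_{α/2} + z_β)/C)² + 3.
(2.576 + 0.524) / 0.3095 = 3.100 / 0.3095 = 10.016.
n = 10.016² + 3 = 100.32 + 3 = 103.3.
Round up.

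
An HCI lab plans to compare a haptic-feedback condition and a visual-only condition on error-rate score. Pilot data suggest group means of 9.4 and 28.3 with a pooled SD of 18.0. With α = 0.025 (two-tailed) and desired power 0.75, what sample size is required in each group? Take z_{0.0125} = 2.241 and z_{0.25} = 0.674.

n = 16 per group

Cohen's d = |M₁ − M₂| / SD_pooled = |9.4 − 28.3| / 18.0 = 18.9 / 18.0 = 1.050.
For two independent groups with equal n: n = 2·((z_{α/2} + z_β) / d)².
z_{α/2} + z_β = 2.241 + 0.674 = 2.915.
n = 2 × (2.915 / 1.050)² = 2 × 2.776² = 2 × 7.71 = 15.4.
Round up to the next whole participant.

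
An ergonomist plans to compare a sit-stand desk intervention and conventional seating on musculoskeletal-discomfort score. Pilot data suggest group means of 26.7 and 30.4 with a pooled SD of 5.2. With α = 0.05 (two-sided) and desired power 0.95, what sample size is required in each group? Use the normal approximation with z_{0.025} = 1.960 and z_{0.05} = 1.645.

Cohen's d = |M₁ − M₂| / SD_pooled = |26.7 − 30.4| / 5.2 = 3.7 / 5.2 = 0.712.
For two independent groups with equal n: n = 2·((z_{α/2} + z_β) / d)².
z_{α/2} + z_β = 1.960 + 1.645 = 3.605.
n = 2 × (3.605 / 0.712)² = 2 × 5.063² = 2 × 25.64 = 51.3.
Round up to the next whole participant.

n = 52 per group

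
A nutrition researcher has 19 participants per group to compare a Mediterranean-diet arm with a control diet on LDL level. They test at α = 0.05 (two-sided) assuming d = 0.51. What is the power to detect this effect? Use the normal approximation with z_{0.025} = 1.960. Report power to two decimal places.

For two equal groups, power = Φ(d·√(n/2) − z_{α/2}).
d·√(n/2) = 0.51 × √(19/2) = 0.51 × 3.082 = 1.572.
z_β = 1.572 − 1.960 = -0.388.
Power = Φ(-0.388) = 0.349.

power ≈ 0.35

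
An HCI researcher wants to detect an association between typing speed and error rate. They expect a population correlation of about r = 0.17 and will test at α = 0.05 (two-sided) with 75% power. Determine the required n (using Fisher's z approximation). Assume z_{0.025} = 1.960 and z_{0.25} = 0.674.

n = 239

Fisher's z: C = ½·ln((1+r)/(1−r)) = ½·ln(1.4096) = 0.1717.
n = ((z_{α/2} + z_β)/C)² + 3.
(1.960 + 0.674) / 0.1717 = 2.634 / 0.1717 = 15.341.
n = 15.341² + 3 = 235.34 + 3 = 238.3.
Round up.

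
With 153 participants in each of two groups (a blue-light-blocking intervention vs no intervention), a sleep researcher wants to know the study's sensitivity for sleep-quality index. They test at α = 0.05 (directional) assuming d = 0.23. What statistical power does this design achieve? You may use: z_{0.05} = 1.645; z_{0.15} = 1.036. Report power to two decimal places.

power ≈ 0.64

For two equal groups, power = Φ(d·√(n/2) − z_{α}).
d·√(n/2) = 0.23 × √(153/2) = 0.23 × 8.746 = 2.012.
z_β = 2.012 − 1.645 = 0.367.
Power = Φ(0.367) = 0.643.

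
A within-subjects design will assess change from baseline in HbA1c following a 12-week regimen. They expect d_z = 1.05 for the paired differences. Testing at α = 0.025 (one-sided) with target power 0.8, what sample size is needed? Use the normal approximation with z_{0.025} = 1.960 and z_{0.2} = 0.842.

For a paired (one-sample on differences) test: n = ((z_{α} + z_β) / d)².
z_{α} + z_β = 1.960 + 0.842 = 2.802.
n = (2.802 / 1.05)² = 2.669² = 7.12.
Round up.

n = 8 pairs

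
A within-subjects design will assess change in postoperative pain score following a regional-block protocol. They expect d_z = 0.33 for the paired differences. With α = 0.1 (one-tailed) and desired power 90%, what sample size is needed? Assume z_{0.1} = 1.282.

n = 61 pairs

For a paired (one-sample on differences) test: n = ((z_{α} + z_β) / d)².
z_{α} + z_β = 1.282 + 1.282 = 2.564.
n = (2.564 / 0.33)² = 7.770² = 60.37.
Round up.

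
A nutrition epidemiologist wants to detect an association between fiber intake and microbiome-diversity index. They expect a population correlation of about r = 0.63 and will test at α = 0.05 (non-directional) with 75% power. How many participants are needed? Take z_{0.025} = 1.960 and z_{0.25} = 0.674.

n = 16

Fisher's z: C = ½·ln((1+r)/(1−r)) = ½·ln(4.4054) = 0.7414.
n = ((z_{α/2} + z_β)/C)² + 3.
(1.960 + 0.674) / 0.7414 = 2.634 / 0.7414 = 3.553.
n = 3.553² + 3 = 12.62 + 3 = 15.6.
Round up.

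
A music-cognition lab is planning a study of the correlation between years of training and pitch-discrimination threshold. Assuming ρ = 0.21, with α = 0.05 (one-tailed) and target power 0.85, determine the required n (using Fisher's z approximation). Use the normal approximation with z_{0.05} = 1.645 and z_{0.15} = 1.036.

n = 162

Fisher's z: C = ½·ln((1+r)/(1−r)) = ½·ln(1.5316) = 0.2132.
n = ((z_{α} + z_β)/C)² + 3.
(1.645 + 1.036) / 0.2132 = 2.681 / 0.2132 = 12.575.
n = 12.575² + 3 = 158.13 + 3 = 161.1.
Round up.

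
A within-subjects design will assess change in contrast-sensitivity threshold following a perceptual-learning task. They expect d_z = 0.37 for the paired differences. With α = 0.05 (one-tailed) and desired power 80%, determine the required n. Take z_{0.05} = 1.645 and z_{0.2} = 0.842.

For a paired (one-sample on differences) test: n = ((z_{α} + z_β) / d)².
z_{α} + z_β = 1.645 + 0.842 = 2.487.
n = (2.487 / 0.37)² = 6.722² = 45.18.
Round up.

n = 46 pairs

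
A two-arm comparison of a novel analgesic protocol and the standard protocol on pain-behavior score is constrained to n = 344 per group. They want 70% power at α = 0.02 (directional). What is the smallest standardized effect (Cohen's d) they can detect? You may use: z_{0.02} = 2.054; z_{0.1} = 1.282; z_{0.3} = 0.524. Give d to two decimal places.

For two independent groups of n = 344 each: d_min = (z_{α} + z_β)·√(2/n).
z-sum = 2.054 + 0.524 = 2.578.
d_min = 2.578 × √(2/344) = 2.578 × 0.0762 = 0.197.

d_min ≈ 0.20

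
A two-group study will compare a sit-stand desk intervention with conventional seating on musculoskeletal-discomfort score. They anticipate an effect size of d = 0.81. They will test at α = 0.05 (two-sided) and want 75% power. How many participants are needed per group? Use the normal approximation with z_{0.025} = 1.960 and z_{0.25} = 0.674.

For two independent groups with equal n: n = 2·((z_{α/2} + z_β) / d)².
z_{α/2} + z_β = 1.960 + 0.674 = 2.634.
n = 2 × (2.634 / 0.81)² = 2 × 3.252² = 2 × 10.57 = 21.1.
Round up to the next whole participant.

n = 22 per group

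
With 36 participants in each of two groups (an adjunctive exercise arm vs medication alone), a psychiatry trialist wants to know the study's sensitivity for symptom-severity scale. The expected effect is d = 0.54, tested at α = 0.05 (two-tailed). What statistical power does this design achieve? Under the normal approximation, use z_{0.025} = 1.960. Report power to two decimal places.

power ≈ 0.63

For two equal groups, power = Φ(d·√(n/2) − z_{α/2}).
d·√(n/2) = 0.54 × √(36/2) = 0.54 × 4.243 = 2.291.
z_β = 2.291 − 1.960 = 0.331.
Power = Φ(0.331) = 0.630.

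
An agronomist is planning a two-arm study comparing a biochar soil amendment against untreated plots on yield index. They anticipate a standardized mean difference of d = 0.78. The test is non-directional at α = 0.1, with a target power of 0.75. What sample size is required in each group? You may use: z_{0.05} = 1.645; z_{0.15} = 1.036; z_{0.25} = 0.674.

n = 18 per group

For two independent groups with equal n: n = 2·((z_{α/2} + z_β) / d)².
z_{α/2} + z_β = 1.645 + 0.674 = 2.319.
n = 2 × (2.319 / 0.78)² = 2 × 2.973² = 2 × 8.84 = 17.7.
Round up to the next whole participant.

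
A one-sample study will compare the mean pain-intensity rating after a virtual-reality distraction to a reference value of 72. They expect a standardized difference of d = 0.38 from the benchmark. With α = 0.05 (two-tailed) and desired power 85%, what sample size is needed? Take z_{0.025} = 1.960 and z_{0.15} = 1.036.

n = 63

For a one-sample test: n = ((z_{α/2} + z_β) / d)².
z_{α/2} + z_β = 1.960 + 1.036 = 2.996.
n = (2.996 / 0.38)² = 7.884² = 62.16.
Round up.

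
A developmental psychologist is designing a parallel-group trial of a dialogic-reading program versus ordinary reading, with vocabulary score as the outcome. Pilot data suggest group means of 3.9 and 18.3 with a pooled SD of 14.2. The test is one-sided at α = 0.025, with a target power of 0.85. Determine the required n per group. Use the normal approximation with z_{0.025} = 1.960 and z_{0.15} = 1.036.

n = 18 per group

Cohen's d = |M₁ − M₂| / SD_pooled = |3.9 − 18.3| / 14.2 = 14.4 / 14.2 = 1.014.
For two independent groups with equal n: n = 2·((z_{α} + z_β) / d)².
z_{α} + z_β = 1.960 + 1.036 = 2.996.
n = 2 × (2.996 / 1.014)² = 2 × 2.955² = 2 × 8.73 = 17.5.
Round up to the next whole participant.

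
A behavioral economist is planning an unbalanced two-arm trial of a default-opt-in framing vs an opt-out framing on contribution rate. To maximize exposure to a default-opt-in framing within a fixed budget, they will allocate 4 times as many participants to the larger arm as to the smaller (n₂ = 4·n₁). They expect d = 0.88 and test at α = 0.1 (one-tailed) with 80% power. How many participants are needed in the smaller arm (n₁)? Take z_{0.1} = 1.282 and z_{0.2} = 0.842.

n₁ = 8

With allocation ratio k = n₂/n₁ = 4, Var(x̄₁−x̄₂) = σ²(1/n₁ + 1/(k·n₁)) = σ²·(k+1)/(k·n₁).
So n₁ = (1 + 1/k)·((z_{α} + z_β)/d)² = 1.250 × (2.124/0.88)².
n₁ = 1.250 × 5.83 = 7.3.
Round up: n₁ = 8, giving n₂ = 4 × 8 = 32.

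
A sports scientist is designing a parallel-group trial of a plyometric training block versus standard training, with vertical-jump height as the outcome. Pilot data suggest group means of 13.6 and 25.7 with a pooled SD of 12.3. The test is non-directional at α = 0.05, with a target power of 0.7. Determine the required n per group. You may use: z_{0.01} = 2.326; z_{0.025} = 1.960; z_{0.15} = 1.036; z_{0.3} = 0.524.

n = 13 per group

Cohen's d = |M₁ − M₂| / SD_pooled = |13.6 − 25.7| / 12.3 = 12.1 / 12.3 = 0.984.
For two independent groups with equal n: n = 2·((z_{α/2} + z_β) / d)².
z_{α/2} + z_β = 1.960 + 0.524 = 2.484.
n = 2 × (2.484 / 0.984)² = 2 × 2.524² = 2 × 6.37 = 12.7.
Round up to the next whole participant.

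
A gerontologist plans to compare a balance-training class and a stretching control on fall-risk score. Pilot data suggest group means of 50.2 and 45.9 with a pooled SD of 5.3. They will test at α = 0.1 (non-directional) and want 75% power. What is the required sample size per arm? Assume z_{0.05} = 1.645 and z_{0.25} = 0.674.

n = 17 per group

Cohen's d = |M₁ − M₂| / SD_pooled = |50.2 − 45.9| / 5.3 = 4.3 / 5.3 = 0.811.
For two independent groups with equal n: n = 2·((z_{α/2} + z_β) / d)².
z_{α/2} + z_β = 1.645 + 0.674 = 2.319.
n = 2 × (2.319 / 0.811)² = 2 × 2.859² = 2 × 8.18 = 16.4.
Round up to the next whole participant.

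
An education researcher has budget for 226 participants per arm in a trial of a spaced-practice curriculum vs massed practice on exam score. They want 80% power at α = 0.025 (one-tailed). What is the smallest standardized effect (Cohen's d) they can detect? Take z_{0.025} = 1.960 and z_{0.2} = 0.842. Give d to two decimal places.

For two independent groups of n = 226 each: d_min = (z_{α} + z_β)·√(2/n).
z-sum = 1.960 + 0.842 = 2.802.
d_min = 2.802 × √(2/226) = 2.802 × 0.0941 = 0.264.

d_min ≈ 0.26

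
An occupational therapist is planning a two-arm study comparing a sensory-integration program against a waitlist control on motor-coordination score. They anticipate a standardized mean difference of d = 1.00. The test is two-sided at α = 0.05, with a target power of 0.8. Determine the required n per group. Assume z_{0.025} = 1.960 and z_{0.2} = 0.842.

n = 16 per group

For two independent groups with equal n: n = 2·((z_{α/2} + z_β) / d)².
z_{α/2} + z_β = 1.960 + 0.842 = 2.802.
n = 2 × (2.802 / 1.00)² = 2 × 2.802² = 2 × 7.85 = 15.7.
Round up to the next whole participant.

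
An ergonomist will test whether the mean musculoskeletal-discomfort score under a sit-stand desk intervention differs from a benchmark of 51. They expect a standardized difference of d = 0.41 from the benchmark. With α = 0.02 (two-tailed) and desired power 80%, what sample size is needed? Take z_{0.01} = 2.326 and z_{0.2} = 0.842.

n = 60

For a one-sample test: n = ((z_{α/2} + z_β) / d)².
z_{α/2} + z_β = 2.326 + 0.842 = 3.168.
n = (3.168 / 0.41)² = 7.727² = 59.70.
Round up.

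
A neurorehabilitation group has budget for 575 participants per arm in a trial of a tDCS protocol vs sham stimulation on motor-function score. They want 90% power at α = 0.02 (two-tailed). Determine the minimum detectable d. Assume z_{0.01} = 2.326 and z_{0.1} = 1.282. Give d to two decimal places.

For two independent groups of n = 575 each: d_min = (z_{α/2} + z_β)·√(2/n).
z-sum = 2.326 + 1.282 = 3.608.
d_min = 3.608 × √(2/575) = 3.608 × 0.0590 = 0.213.

d_min ≈ 0.21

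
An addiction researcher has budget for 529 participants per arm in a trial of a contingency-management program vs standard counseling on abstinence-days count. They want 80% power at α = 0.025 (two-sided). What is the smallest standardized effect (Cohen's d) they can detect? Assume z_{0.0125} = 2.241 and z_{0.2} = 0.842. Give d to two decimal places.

d_min ≈ 0.19

For two independent groups of n = 529 each: d_min = (z_{α/2} + z_β)·√(2/n).
z-sum = 2.241 + 0.842 = 3.083.
d_min = 3.083 × √(2/529) = 3.083 × 0.0615 = 0.190.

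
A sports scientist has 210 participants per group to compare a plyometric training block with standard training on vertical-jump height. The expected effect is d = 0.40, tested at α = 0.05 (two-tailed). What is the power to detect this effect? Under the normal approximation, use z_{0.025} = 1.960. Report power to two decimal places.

power ≈ 0.98

For two equal groups, power = Φ(d·√(n/2) − z_{α/2}).
d·√(n/2) = 0.40 × √(210/2) = 0.40 × 10.247 = 4.099.
z_β = 4.099 − 1.960 = 2.139.
Power = Φ(2.139) = 0.984.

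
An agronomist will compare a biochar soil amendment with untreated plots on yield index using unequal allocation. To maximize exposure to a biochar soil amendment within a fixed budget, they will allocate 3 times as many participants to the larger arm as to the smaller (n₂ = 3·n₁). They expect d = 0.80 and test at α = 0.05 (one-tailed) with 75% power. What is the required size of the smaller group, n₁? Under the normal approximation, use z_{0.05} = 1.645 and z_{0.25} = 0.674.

With allocation ratio k = n₂/n₁ = 3, Var(x̄₁−x̄₂) = σ²(1/n₁ + 1/(k·n₁)) = σ²·(k+1)/(k·n₁).
So n₁ = (1 + 1/k)·((z_{α} + z_β)/d)² = 1.333 × (2.319/0.80)².
n₁ = 1.333 × 8.40 = 11.2.
Round up: n₁ = 12, giving n₂ = 3 × 12 = 36.

n₁ = 12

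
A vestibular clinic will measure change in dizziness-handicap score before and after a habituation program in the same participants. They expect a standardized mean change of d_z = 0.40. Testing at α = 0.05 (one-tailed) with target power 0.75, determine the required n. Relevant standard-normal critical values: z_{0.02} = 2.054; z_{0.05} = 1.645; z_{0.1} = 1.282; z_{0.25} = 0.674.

n = 34 pairs

For a paired (one-sample on differences) test: n = ((z_{α} + z_β) / d)².
z_{α} + z_β = 1.645 + 0.674 = 2.319.
n = (2.319 / 0.40)² = 5.797² = 33.61.
Round up.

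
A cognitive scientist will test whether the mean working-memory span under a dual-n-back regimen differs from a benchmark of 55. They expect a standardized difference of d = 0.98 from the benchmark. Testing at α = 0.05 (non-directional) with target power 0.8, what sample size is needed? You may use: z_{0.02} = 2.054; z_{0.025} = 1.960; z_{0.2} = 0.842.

For a one-sample test: n = ((z_{α/2} + z_β) / d)².
z_{α/2} + z_β = 1.960 + 0.842 = 2.802.
n = (2.802 / 0.98)² = 2.859² = 8.17.
Round up.

n = 9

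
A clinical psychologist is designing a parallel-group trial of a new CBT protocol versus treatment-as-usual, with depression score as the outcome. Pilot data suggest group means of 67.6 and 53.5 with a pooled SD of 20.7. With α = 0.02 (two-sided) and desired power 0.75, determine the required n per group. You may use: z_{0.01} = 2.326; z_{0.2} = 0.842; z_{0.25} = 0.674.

n = 39 per group

Cohen's d = |M₁ − M₂| / SD_pooled = |67.6 − 53.5| / 20.7 = 14.1 / 20.7 = 0.681.
For two independent groups with equal n: n = 2·((z_{α/2} + z_β) / d)².
z_{α/2} + z_β = 2.326 + 0.674 = 3.000.
n = 2 × (3.000 / 0.681)² = 2 × 4.405² = 2 × 19.41 = 38.8.
Round up to the next whole participant.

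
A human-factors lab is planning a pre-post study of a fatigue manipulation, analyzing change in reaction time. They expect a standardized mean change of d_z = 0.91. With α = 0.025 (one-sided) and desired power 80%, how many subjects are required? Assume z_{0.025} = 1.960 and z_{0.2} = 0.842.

n = 10 pairs

For a paired (one-sample on differences) test: n = ((z_{α} + z_β) / d)².
z_{α} + z_β = 1.960 + 0.842 = 2.802.
n = (2.802 / 0.91)² = 3.079² = 9.48.
Round up.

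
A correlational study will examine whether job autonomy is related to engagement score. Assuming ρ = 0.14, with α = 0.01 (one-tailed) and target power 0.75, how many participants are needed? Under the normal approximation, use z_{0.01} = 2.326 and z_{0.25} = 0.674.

Fisher's z: C = ½·ln((1+r)/(1−r)) = ½·ln(1.3256) = 0.1409.
n = ((z_{α} + z_β)/C)² + 3.
(2.326 + 0.674) / 0.1409 = 3.000 / 0.1409 = 21.292.
n = 21.292² + 3 = 453.34 + 3 = 456.3.
Round up.

n = 457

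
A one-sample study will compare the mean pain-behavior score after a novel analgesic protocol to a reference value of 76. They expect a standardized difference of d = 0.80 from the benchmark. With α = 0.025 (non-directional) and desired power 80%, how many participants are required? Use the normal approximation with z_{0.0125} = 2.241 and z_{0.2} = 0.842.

n = 15

For a one-sample test: n = ((z_{α/2} + z_β) / d)².
z_{α/2} + z_β = 2.241 + 0.842 = 3.083.
n = (3.083 / 0.80)² = 3.854² = 14.85.
Round up.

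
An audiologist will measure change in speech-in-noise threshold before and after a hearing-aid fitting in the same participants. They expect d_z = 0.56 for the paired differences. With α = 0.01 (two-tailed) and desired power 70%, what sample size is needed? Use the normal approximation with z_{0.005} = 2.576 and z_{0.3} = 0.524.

For a paired (one-sample on differences) test: n = ((z_{α/2} + z_β) / d)².
z_{α/2} + z_β = 2.576 + 0.524 = 3.100.
n = (3.100 / 0.56)² = 5.536² = 30.64.
Round up.

n = 31 pairs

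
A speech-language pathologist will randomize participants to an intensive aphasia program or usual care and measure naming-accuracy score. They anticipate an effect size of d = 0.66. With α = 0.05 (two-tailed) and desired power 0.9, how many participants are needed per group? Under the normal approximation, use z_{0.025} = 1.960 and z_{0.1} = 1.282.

For two independent groups with equal n: n = 2·((z_{α/2} + z_β) / d)².
z_{α/2} + z_β = 1.960 + 1.282 = 3.242.
n = 2 × (3.242 / 0.66)² = 2 × 4.912² = 2 × 24.13 = 48.3.
Round up to the next whole participant.

n = 49 per group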